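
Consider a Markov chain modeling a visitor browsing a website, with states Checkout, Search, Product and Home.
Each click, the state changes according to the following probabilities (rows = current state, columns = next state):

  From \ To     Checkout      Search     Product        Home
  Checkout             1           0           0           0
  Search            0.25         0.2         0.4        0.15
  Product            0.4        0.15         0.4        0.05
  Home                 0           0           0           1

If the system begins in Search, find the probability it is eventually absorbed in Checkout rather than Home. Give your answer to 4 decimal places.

0.7381

Let h(s) be the probability of absorption at Checkout starting from transient state s. Then h(Checkout) = 1 and h(Home) = 0. By first-step analysis:
h(Search) = 0.25·1 + 0.2·h(Search) + 0.4·h(Product) + 0.15·0
h(Product) = 0.4·1 + 0.15·h(Search) + 0.4·h(Product) + 0.05·0
Solving: h(Search) = 0.7381, h(Product) = 0.8512.
Starting from Search, the probability is 0.7381.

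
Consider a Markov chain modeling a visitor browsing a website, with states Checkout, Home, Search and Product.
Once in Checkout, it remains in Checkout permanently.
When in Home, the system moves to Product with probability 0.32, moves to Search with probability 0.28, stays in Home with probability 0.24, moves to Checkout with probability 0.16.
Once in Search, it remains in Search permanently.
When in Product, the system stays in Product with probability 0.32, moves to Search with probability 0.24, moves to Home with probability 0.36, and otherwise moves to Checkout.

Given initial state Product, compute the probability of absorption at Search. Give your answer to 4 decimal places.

Let h(s) be the probability of absorption at Search starting from transient state s. Then h(Search) = 1 and h(Checkout) = 0. By first-step analysis:
h(Home) = 0.16·0 + 0.24·h(Home) + 0.28·1 + 0.32·h(Product)
h(Product) = 0.08·0 + 0.36·h(Home) + 0.24·1 + 0.32·h(Product)
Solving: h(Home) = 0.6653, h(Product) = 0.7052.
Starting from Product, the probability is 0.7052.

0.7052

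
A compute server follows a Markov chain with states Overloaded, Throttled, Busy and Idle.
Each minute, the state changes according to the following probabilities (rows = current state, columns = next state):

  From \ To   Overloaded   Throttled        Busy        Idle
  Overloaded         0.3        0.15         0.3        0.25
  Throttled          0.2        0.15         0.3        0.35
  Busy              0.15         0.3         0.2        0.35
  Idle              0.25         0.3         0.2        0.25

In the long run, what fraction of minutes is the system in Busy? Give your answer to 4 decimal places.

0.2457

Let the stationary distribution be π with π = πP and π_1 + π_2 + π_3 + π_4 = 1.
π_1 = 0.3·π_1 + 0.2·π_2 + 0.15·π_3 + 0.25·π_4
π_2 = 0.15·π_1 + 0.15·π_2 + 0.3·π_3 + 0.3·π_4
π_3 = 0.3·π_1 + 0.3·π_2 + 0.2·π_3 + 0.2·π_4
Solving with the normalization constraint gives π = (0.2251, 0.2315, 0.2457, 0.2977).
So the stationary probability of Busy is 0.2457.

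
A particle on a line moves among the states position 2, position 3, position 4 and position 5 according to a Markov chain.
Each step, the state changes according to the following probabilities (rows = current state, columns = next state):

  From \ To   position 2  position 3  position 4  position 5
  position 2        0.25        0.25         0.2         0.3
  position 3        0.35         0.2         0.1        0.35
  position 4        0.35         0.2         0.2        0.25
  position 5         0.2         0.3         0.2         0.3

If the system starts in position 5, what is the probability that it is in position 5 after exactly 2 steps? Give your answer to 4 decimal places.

0.3050

Propagate the distribution vector 2 steps from position 5.
After 0 steps: (0.0000, 0.0000, 0.0000, 1.0000)
After 1 step: (0.2000, 0.3000, 0.2000, 0.3000)
After 2 steps: (0.2850, 0.2400, 0.1700, 0.3050)
P(in position 5 after 2 steps) = 0.3050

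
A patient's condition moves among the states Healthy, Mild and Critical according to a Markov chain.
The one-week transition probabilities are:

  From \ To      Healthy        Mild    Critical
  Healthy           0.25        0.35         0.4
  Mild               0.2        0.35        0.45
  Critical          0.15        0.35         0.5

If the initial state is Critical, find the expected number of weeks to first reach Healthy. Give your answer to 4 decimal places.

Let t(s) be the expected number of weeks to first reach Healthy from state s, with t(Healthy) = 0. Conditioning on the first week:
t(Mild) = 1 + 0.35·t(Mild) + 0.45·t(Critical)
t(Critical) = 1 + 0.35·t(Mild) + 0.5·t(Critical)
Solving: t(Mild) = 5.6716, t(Critical) = 5.9701.
Expected weeks from Critical to Healthy: 5.9701.

5.9701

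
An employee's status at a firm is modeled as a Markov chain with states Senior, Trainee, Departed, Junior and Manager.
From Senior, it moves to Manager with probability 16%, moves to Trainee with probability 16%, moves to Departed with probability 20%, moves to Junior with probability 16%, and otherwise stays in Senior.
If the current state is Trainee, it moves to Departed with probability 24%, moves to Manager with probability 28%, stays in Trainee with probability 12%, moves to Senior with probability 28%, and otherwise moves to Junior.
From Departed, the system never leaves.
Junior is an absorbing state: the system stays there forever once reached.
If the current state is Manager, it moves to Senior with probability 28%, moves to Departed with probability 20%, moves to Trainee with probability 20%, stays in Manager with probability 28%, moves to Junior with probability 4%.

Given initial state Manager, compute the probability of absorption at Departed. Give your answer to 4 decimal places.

Let h(s) be the probability of absorption at Departed starting from transient state s. Then h(Departed) = 1 and h(Junior) = 0. By first-step analysis:
h(Senior) = 0.32·h(Senior) + 0.16·h(Trainee) + 0.2·1 + 0.16·0 + 0.16·h(Manager)
h(Trainee) = 0.28·h(Senior) + 0.12·h(Trainee) + 0.24·1 + 0.08·0 + 0.28·h(Manager)
h(Manager) = 0.28·h(Senior) + 0.2·h(Trainee) + 0.2·1 + 0.04·0 + 0.28·h(Manager)
Solving: h(Senior) = 0.6274, h(Trainee) = 0.7003, h(Manager) = 0.7163.
Starting from Manager, the probability is 0.7163.

0.7163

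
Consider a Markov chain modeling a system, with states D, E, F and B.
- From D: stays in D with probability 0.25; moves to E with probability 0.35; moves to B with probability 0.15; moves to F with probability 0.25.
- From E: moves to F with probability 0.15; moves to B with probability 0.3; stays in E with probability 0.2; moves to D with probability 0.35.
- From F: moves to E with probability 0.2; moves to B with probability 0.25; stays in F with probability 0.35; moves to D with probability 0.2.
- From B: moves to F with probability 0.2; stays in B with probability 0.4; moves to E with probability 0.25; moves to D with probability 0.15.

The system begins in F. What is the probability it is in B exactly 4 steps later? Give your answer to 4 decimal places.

0.2812

Propagate the distribution vector 4 steps from F.
After 0 steps: (0.0000, 0.0000, 1.0000, 0.0000)
After 1 step: (0.2000, 0.2000, 0.3500, 0.2500)
After 2 steps: (0.2275, 0.2425, 0.2525, 0.2775)
After 3 steps: (0.2339, 0.2480, 0.2371, 0.2810)
After 4 steps: (0.2348, 0.2491, 0.2349, 0.2812)
P(in B after 4 steps) = 0.2812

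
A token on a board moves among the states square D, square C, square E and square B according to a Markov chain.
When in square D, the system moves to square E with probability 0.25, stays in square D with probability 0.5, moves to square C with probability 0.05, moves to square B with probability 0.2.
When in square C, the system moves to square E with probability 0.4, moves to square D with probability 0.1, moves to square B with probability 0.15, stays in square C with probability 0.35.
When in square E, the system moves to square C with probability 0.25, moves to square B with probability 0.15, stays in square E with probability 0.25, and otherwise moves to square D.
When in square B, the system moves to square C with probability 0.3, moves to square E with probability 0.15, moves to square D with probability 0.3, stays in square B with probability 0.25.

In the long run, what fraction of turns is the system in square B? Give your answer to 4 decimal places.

Let the stationary distribution be π with π = πP and π_1 + π_2 + π_3 + π_4 = 1.
π_1 = 0.5·π_1 + 0.1·π_2 + 0.35·π_3 + 0.3·π_4
π_2 = 0.05·π_1 + 0.35·π_2 + 0.25·π_3 + 0.3·π_4
π_3 = 0.25·π_1 + 0.4·π_2 + 0.25·π_3 + 0.15·π_4
Solving with the normalization constraint gives π = (0.3382, 0.2129, 0.2634, 0.1855).
So the stationary probability of square B is 0.1855.

0.1855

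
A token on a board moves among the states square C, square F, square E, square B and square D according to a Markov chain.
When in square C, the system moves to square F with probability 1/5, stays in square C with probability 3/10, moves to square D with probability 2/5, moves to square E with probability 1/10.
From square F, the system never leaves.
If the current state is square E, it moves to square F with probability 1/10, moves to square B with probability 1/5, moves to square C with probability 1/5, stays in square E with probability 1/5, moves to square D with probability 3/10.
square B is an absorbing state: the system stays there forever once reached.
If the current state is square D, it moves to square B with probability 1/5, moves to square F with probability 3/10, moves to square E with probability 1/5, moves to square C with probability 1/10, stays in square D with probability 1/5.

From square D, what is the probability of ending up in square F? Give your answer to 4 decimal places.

Let h(s) be the probability of absorption at square F starting from transient state s. Then h(square F) = 1 and h(square B) = 0. By first-step analysis:
h(square C) = 0.3·h(square C) + 0.2·1 + 0.1·h(square E) + 0.4·h(square D)
h(square E) = 0.2·h(square C) + 0.1·1 + 0.2·h(square E) + 0.2·0 + 0.3·h(square D)
h(square D) = 0.1·h(square C) + 0.3·1 + 0.2·h(square E) + 0.2·0 + 0.2·h(square D)
Solving: h(square C) = 0.6991, h(square E) = 0.5221, h(square D) = 0.5929.
Starting from square D, the probability is 0.5929.

0.5929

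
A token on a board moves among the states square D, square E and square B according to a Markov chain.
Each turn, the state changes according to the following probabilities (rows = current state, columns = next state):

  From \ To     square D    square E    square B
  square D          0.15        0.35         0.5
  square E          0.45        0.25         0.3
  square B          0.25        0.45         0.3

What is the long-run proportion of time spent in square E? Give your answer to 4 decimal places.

Let the stationary distribution be π with π = πP and π_1 + π_2 + π_3 = 1.
π_1 = 0.15·π_1 + 0.45·π_2 + 0.25·π_3
π_2 = 0.35·π_1 + 0.25·π_2 + 0.45·π_3
Solving with the normalization constraint gives π = (0.2910, 0.3507, 0.3582).
So the stationary probability of square E is 0.3507.

0.3507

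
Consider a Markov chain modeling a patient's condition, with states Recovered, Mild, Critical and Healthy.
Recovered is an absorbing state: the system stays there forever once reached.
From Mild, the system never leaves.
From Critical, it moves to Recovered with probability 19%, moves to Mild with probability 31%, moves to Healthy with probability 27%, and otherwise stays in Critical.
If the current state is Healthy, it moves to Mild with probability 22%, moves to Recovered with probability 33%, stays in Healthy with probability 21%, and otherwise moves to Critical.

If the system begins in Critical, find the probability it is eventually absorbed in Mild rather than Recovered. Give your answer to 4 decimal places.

Let h(s) be the probability of absorption at Mild starting from transient state s. Then h(Mild) = 1 and h(Recovered) = 0. By first-step analysis:
h(Critical) = 0.19·0 + 0.31·1 + 0.23·h(Critical) + 0.27·h(Healthy)
h(Healthy) = 0.33·0 + 0.22·1 + 0.24·h(Critical) + 0.21·h(Healthy)
Solving: h(Critical) = 0.5599, h(Healthy) = 0.4486.
Starting from Critical, the probability is 0.5599.

0.5599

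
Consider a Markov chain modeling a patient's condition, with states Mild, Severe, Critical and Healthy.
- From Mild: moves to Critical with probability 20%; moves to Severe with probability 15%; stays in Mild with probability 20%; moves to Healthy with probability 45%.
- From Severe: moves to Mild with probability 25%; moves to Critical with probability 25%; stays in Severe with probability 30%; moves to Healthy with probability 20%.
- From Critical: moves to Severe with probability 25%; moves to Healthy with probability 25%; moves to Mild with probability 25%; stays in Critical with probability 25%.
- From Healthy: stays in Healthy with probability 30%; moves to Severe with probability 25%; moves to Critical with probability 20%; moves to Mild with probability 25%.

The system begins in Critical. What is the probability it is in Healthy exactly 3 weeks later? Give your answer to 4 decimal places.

Propagate the distribution vector 3 weeks from Critical.
After 0 weeks: (0.0000, 0.0000, 1.0000, 0.0000)
After 1 week: (0.2500, 0.2500, 0.2500, 0.2500)
After 2 weeks: (0.2375, 0.2375, 0.2250, 0.3000)
After 3 weeks: (0.2381, 0.2381, 0.2231, 0.3006)
P(in Healthy after 3 weeks) = 0.3006

0.3006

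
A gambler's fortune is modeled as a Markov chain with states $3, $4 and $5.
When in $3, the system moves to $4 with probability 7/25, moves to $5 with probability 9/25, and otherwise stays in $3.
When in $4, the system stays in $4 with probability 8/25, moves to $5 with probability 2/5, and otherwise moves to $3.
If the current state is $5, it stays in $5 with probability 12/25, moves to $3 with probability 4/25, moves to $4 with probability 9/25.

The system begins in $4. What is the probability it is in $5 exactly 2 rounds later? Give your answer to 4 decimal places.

Sum over the intermediate state after 1 round:
P = P($4→$3)·P($3→$5) + P($4→$4)·P($4→$5) + P($4→$5)·P($5→$5)
  = 0.28×0.36 + 0.32×0.4 + 0.4×0.48
  = 0.1008 + 0.1280 + 0.1920 = 0.4208

0.4208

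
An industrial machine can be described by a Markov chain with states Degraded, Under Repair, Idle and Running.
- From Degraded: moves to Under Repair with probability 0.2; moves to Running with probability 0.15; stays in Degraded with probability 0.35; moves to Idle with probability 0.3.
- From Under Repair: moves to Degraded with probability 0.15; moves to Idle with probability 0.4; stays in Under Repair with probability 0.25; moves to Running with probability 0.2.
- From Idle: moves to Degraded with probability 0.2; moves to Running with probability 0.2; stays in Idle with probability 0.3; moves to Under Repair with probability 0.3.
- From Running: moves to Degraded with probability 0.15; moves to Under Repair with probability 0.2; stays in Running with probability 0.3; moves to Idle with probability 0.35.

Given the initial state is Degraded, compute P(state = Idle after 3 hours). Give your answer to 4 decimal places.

0.3339

Propagate the distribution vector 3 hours from Degraded.
After 0 hours: (1.0000, 0.0000, 0.0000, 0.0000)
After 1 hour: (0.3500, 0.2000, 0.3000, 0.1500)
After 2 hours: (0.2350, 0.2400, 0.3275, 0.1975)
After 3 hours: (0.2134, 0.2448, 0.3339, 0.2080)
P(in Idle after 3 hours) = 0.3339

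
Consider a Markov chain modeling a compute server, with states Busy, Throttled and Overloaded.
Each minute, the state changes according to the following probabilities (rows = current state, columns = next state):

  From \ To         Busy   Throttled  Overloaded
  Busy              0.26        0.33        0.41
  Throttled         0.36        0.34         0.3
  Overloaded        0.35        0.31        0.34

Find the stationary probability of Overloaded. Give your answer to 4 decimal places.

Let the stationary distribution be π with π = πP and π_1 + π_2 + π_3 = 1.
π_1 = 0.26·π_1 + 0.36·π_2 + 0.35·π_3
π_2 = 0.33·π_1 + 0.34·π_2 + 0.31·π_3
Solving with the normalization constraint gives π = (0.3241, 0.3263, 0.3496).
So the stationary probability of Overloaded is 0.3496.

0.3496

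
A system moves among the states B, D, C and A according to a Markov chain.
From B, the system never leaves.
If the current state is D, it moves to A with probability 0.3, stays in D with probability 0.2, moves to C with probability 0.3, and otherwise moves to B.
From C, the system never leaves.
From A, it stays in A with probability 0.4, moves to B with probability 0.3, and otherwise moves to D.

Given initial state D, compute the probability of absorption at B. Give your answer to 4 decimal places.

Let h(s) be the probability of absorption at B starting from transient state s. Then h(B) = 1 and h(C) = 0. By first-step analysis:
h(D) = 0.2·1 + 0.2·h(D) + 0.3·0 + 0.3·h(A)
h(A) = 0.3·1 + 0.3·h(D) + 0.4·h(A)
Solving: h(D) = 0.5385, h(A) = 0.7692.
Starting from D, the probability is 0.5385.

0.5385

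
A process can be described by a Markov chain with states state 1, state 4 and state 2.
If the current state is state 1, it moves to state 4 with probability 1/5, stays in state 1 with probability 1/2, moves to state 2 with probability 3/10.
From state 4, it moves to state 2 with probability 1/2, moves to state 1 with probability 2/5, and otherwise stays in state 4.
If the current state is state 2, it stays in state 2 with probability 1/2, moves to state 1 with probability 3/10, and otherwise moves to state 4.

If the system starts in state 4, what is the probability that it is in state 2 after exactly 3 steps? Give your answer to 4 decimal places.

Propagate the distribution vector 3 steps from state 4.
After 0 steps: (0.0000, 1.0000, 0.0000)
After 1 step: (0.4000, 0.1000, 0.5000)
After 2 steps: (0.3900, 0.1900, 0.4200)
After 3 steps: (0.3970, 0.1810, 0.4220)
P(in state 2 after 3 steps) = 0.4220

0.4220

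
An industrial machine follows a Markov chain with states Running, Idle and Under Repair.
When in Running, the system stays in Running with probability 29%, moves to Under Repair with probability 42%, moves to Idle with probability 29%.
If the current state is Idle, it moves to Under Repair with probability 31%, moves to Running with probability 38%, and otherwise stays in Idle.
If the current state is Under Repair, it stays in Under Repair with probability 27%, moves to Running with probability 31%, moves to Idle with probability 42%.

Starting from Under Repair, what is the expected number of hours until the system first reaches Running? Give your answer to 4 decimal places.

2.9719

Let t(s) be the expected number of hours to first reach Running from state s, with t(Running) = 0. Conditioning on the first hour:
t(Idle) = 1 + 0.31·t(Idle) + 0.31·t(Under Repair)
t(Under Repair) = 1 + 0.42·t(Idle) + 0.27·t(Under Repair)
Solving: t(Idle) = 2.7845, t(Under Repair) = 2.9719.
Expected hours from Under Repair to Running: 2.9719.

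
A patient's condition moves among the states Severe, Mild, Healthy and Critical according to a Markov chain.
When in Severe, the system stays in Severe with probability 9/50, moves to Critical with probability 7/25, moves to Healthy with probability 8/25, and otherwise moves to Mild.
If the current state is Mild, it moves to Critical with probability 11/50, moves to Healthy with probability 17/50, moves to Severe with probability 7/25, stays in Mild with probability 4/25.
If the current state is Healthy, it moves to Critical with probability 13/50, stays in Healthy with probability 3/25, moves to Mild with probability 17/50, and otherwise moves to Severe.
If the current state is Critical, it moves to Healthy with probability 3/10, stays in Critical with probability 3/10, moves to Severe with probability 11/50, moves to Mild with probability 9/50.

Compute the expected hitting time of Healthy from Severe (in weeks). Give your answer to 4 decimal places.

Let t(s) be the expected number of weeks to first reach Healthy from state s, with t(Healthy) = 0. Conditioning on the first week:
t(Severe) = 1 + 0.18·t(Severe) + 0.22·t(Mild) + 0.28·t(Critical)
t(Mild) = 1 + 0.28·t(Severe) + 0.16·t(Mild) + 0.22·t(Critical)
t(Critical) = 1 + 0.22·t(Severe) + 0.18·t(Mild) + 0.3·t(Critical)
Solving: t(Severe) = 3.1400, t(Mild) = 3.0770, t(Critical) = 3.2067.
Expected weeks from Severe to Healthy: 3.1400.

3.1400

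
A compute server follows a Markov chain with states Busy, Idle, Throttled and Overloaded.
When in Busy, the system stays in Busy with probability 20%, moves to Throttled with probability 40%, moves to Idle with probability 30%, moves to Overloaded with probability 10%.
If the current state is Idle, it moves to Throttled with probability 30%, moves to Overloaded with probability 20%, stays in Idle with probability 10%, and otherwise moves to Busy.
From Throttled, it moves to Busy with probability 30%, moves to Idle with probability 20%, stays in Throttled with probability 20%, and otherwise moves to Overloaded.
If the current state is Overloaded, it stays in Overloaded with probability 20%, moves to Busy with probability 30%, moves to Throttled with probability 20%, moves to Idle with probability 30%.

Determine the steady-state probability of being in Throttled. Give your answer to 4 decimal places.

0.2813

Let the stationary distribution be π with π = πP and π_1 + π_2 + π_3 + π_4 = 1.
π_1 = 0.2·π_1 + 0.4·π_2 + 0.3·π_3 + 0.3·π_4
π_2 = 0.3·π_1 + 0.1·π_2 + 0.2·π_3 + 0.3·π_4
π_3 = 0.4·π_1 + 0.3·π_2 + 0.2·π_3 + 0.2·π_4
Solving with the normalization constraint gives π = (0.2933, 0.2266, 0.2813, 0.1988).
So the stationary probability of Throttled is 0.2813.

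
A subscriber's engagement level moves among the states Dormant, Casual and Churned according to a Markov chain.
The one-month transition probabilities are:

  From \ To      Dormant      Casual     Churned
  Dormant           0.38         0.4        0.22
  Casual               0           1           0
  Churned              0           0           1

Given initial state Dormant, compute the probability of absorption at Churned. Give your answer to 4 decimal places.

0.3548

Let h(s) be the probability of absorption at Churned starting from transient state s. Then h(Churned) = 1 and h(Casual) = 0. By first-step analysis:
h(Dormant) = 0.38·h(Dormant) + 0.4·0 + 0.22·1
Solving: h(Dormant) = 0.3548.
Starting from Dormant, the probability is 0.3548.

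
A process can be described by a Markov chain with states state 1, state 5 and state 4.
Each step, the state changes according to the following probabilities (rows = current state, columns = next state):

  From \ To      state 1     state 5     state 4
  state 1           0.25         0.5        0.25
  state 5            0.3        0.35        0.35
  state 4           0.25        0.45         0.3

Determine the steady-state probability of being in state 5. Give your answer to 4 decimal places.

Let the stationary distribution be π with π = πP and π_1 + π_2 + π_3 = 1.
π_1 = 0.25·π_1 + 0.3·π_2 + 0.25·π_3
π_2 = 0.5·π_1 + 0.35·π_2 + 0.45·π_3
Solving with the normalization constraint gives π = (0.2711, 0.4214, 0.3075).
So the stationary probability of state 5 is 0.4214.

0.4214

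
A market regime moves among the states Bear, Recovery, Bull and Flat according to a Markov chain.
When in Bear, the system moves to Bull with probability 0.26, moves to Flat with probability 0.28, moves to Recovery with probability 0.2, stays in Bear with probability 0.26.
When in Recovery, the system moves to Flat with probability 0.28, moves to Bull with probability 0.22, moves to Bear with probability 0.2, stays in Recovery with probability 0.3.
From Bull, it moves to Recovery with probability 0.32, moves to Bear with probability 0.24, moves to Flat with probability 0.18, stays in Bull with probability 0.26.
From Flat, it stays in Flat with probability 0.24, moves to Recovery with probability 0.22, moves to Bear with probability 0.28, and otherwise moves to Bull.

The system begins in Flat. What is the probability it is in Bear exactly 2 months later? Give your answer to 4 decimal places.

0.2464

Propagate the distribution vector 2 months from Flat.
After 0 months: (0.0000, 0.0000, 0.0000, 1.0000)
After 1 month: (0.2800, 0.2200, 0.2600, 0.2400)
After 2 months: (0.2464, 0.2580, 0.2512, 0.2444)
P(in Bear after 2 months) = 0.2464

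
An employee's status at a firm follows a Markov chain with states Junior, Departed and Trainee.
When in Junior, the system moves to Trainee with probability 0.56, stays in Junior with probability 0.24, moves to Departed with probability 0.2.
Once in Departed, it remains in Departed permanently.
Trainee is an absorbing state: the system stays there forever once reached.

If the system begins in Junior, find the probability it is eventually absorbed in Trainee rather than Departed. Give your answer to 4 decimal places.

Let h(s) be the probability of absorption at Trainee starting from transient state s. Then h(Trainee) = 1 and h(Departed) = 0. By first-step analysis:
h(Junior) = 0.24·h(Junior) + 0.2·0 + 0.56·1
Solving: h(Junior) = 0.7368.
Starting from Junior, the probability is 0.7368.

0.7368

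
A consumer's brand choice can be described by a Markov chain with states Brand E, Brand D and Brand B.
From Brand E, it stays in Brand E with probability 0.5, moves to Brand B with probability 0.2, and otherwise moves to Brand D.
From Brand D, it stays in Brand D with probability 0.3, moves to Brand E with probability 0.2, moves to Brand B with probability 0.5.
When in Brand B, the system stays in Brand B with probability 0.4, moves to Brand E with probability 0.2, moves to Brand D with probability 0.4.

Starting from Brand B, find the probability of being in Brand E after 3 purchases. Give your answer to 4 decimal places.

Propagate the distribution vector 3 purchases from Brand B.
After 0 purchases: (0.0000, 0.0000, 1.0000)
After 1 purchase: (0.2000, 0.4000, 0.4000)
After 2 purchases: (0.2600, 0.3400, 0.4000)
After 3 purchases: (0.2780, 0.3400, 0.3820)
P(in Brand E after 3 purchases) = 0.2780

0.2780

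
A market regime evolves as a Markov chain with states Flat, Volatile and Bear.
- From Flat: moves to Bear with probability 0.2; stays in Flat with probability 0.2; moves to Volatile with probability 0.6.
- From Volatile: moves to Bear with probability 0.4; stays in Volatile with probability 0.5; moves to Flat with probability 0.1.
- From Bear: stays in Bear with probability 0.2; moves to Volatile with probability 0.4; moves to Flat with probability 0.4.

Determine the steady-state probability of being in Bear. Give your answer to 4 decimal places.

0.2982

Let the stationary distribution be π with π = πP and π_1 + π_2 + π_3 = 1.
π_1 = 0.2·π_1 + 0.1·π_2 + 0.4·π_3
π_2 = 0.6·π_1 + 0.5·π_2 + 0.4·π_3
Solving with the normalization constraint gives π = (0.2105, 0.4912, 0.2982).
So the stationary probability of Bear is 0.2982.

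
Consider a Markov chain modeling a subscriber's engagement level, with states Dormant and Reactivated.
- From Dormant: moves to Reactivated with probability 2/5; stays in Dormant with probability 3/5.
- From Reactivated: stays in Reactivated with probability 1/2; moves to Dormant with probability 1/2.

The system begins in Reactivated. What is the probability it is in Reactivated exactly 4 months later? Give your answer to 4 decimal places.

0.4445

Propagate the distribution vector 4 months from Reactivated.
After 0 months: (0.0000, 1.0000)
After 1 month: (0.5000, 0.5000)
After 2 months: (0.5500, 0.4500)
After 3 months: (0.5550, 0.4450)
After 4 months: (0.5555, 0.4445)
P(in Reactivated after 4 months) = 0.4445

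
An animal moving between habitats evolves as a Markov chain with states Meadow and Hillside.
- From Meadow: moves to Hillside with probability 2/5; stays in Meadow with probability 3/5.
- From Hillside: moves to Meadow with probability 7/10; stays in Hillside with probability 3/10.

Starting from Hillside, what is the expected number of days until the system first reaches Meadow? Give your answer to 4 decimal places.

Let t(s) be the expected number of days to first reach Meadow from state s, with t(Meadow) = 0. Conditioning on the first day:
t(Hillside) = 1 + 0.3·t(Hillside)
Solving: t(Hillside) = 1.4286.
Expected days from Hillside to Meadow: 1.4286.

1.4286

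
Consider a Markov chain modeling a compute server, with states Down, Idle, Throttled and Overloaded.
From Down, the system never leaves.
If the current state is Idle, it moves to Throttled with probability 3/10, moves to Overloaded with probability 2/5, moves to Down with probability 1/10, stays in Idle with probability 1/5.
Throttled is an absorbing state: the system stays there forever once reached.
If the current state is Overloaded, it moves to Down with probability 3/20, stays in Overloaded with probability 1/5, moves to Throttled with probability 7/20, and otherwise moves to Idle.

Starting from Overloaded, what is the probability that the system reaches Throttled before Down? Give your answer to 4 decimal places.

Let h(s) be the probability of absorption at Throttled starting from transient state s. Then h(Throttled) = 1 and h(Down) = 0. By first-step analysis:
h(Idle) = 0.1·0 + 0.2·h(Idle) + 0.3·1 + 0.4·h(Overloaded)
h(Overloaded) = 0.15·0 + 0.3·h(Idle) + 0.35·1 + 0.2·h(Overloaded)
Solving: h(Idle) = 0.7308, h(Overloaded) = 0.7115.
Starting from Overloaded, the probability is 0.7115.

0.7115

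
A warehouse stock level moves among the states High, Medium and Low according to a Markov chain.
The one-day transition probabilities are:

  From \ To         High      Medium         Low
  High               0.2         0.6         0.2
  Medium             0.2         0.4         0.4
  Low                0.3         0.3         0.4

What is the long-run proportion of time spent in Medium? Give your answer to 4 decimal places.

0.4118

Let the stationary distribution be π with π = πP and π_1 + π_2 + π_3 = 1.
π_1 = 0.2·π_1 + 0.2·π_2 + 0.3·π_3
π_2 = 0.6·π_1 + 0.4·π_2 + 0.3·π_3
Solving with the normalization constraint gives π = (0.2353, 0.4118, 0.3529).
So the stationary probability of Medium is 0.4118.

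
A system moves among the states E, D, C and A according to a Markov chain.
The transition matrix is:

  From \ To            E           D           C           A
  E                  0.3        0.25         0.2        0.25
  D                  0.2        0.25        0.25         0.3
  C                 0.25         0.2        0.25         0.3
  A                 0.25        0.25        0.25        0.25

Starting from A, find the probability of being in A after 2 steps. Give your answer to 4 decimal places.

0.2750

Propagate the distribution vector 2 steps from A.
After 0 steps: (0.0000, 0.0000, 0.0000, 1.0000)
After 1 step: (0.2500, 0.2500, 0.2500, 0.2500)
After 2 steps: (0.2500, 0.2375, 0.2375, 0.2750)
P(in A after 2 steps) = 0.2750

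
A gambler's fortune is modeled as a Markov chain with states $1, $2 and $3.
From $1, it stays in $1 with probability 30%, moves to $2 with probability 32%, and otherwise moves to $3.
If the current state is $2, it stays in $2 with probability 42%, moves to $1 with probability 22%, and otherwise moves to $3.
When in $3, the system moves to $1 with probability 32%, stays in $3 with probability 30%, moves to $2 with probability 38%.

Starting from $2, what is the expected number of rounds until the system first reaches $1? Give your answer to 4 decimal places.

Let t(s) be the expected number of rounds to first reach $1 from state s, with t($1) = 0. Conditioning on the first round:
t($2) = 1 + 0.42·t($2) + 0.36·t($3)
t($3) = 1 + 0.38·t($2) + 0.3·t($3)
Solving: t($2) = 3.9376, t($3) = 3.5661.
Expected rounds from $2 to $1: 3.9376.

3.9376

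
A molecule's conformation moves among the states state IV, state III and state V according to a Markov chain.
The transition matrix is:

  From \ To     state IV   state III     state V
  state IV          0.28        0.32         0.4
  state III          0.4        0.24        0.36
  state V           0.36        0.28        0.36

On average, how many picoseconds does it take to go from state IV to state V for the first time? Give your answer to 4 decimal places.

Let t(s) be the expected number of picoseconds to first reach state V from state s, with t(state V) = 0. Conditioning on the first picosecond:
t(state IV) = 1 + 0.28·t(state IV) + 0.32·t(state III)
t(state III) = 1 + 0.4·t(state IV) + 0.24·t(state III)
Solving: t(state IV) = 2.5763, t(state III) = 2.6718.
Expected picoseconds from state IV to state V: 2.5763.

2.5763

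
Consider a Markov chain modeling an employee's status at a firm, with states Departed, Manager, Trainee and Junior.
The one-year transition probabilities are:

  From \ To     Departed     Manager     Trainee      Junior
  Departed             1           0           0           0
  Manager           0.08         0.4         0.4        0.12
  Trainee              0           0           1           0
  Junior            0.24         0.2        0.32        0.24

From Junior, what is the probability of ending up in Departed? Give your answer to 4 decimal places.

0.3704

Let h(s) be the probability of absorption at Departed starting from transient state s. Then h(Departed) = 1 and h(Trainee) = 0. By first-step analysis:
h(Manager) = 0.08·1 + 0.4·h(Manager) + 0.4·0 + 0.12·h(Junior)
h(Junior) = 0.24·1 + 0.2·h(Manager) + 0.32·0 + 0.24·h(Junior)
Solving: h(Manager) = 0.2074, h(Junior) = 0.3704.
Starting from Junior, the probability is 0.3704.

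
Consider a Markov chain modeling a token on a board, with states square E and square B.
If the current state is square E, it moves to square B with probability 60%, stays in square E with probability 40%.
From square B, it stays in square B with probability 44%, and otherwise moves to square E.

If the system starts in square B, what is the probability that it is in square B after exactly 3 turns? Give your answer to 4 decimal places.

0.5153

Propagate the distribution vector 3 turns from square B.
After 0 turns: (0.0000, 1.0000)
After 1 turn: (0.5600, 0.4400)
After 2 turns: (0.4704, 0.5296)
After 3 turns: (0.4847, 0.5153)
P(in square B after 3 turns) = 0.5153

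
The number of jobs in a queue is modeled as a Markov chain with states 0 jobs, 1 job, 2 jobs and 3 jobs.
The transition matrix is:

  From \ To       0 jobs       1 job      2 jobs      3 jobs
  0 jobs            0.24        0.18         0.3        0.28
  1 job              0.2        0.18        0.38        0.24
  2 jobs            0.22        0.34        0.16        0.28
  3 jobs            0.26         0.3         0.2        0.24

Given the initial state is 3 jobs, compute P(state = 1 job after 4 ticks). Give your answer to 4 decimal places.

Propagate the distribution vector 4 ticks from 3 jobs.
After 0 ticks: (0.0000, 0.0000, 0.0000, 1.0000)
After 1 tick: (0.2600, 0.3000, 0.2000, 0.2400)
After 2 ticks: (0.2288, 0.2408, 0.2720, 0.2584)
After 3 ticks: (0.2301, 0.2545, 0.2553, 0.2600)
After 4 ticks: (0.2299, 0.2521, 0.2586, 0.2594)
P(in 1 job after 4 ticks) = 0.2521

0.2521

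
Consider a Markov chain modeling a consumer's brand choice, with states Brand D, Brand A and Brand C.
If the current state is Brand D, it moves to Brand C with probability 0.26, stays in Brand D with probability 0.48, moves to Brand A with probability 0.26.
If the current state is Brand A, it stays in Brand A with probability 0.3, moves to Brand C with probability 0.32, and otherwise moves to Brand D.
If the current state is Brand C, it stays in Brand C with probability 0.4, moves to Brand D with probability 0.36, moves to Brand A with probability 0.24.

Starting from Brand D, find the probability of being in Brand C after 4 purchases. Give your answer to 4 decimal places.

Propagate the distribution vector 4 purchases from Brand D.
After 0 purchases: (1.0000, 0.0000, 0.0000)
After 1 purchase: (0.4800, 0.2600, 0.2600)
After 2 purchases: (0.4228, 0.2652, 0.3120)
After 3 purchases: (0.4160, 0.2644, 0.3196)
After 4 purchases: (0.4152, 0.2642, 0.3206)
P(in Brand C after 4 purchases) = 0.3206

0.3206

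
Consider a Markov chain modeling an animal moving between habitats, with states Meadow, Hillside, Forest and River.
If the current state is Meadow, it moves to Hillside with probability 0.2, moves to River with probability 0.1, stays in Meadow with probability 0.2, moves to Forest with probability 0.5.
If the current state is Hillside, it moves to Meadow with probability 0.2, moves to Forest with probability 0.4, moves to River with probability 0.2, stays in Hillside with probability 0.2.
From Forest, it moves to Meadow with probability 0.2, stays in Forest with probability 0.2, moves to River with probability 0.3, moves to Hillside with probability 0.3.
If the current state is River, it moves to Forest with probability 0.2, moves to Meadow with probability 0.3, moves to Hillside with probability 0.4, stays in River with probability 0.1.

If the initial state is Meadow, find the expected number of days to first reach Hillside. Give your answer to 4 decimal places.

Let t(s) be the expected number of days to first reach Hillside from state s, with t(Hillside) = 0. Conditioning on the first day:
t(Meadow) = 1 + 0.2·t(Meadow) + 0.5·t(Forest) + 0.1·t(River)
t(Forest) = 1 + 0.2·t(Meadow) + 0.2·t(Forest) + 0.3·t(River)
t(River) = 1 + 0.3·t(Meadow) + 0.2·t(Forest) + 0.1·t(River)
Solving: t(Meadow) = 3.7260, t(Forest) = 3.3425, t(River) = 3.0959.
Expected days from Meadow to Hillside: 3.7260.

3.7260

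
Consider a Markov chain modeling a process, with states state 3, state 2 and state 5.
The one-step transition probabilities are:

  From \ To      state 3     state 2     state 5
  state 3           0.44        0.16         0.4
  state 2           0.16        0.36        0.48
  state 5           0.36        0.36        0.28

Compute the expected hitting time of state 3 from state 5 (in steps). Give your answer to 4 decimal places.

Let t(s) be the expected number of steps to first reach state 3 from state s, with t(state 3) = 0. Conditioning on the first step:
t(state 2) = 1 + 0.36·t(state 2) + 0.48·t(state 5)
t(state 5) = 1 + 0.36·t(state 2) + 0.28·t(state 5)
Solving: t(state 2) = 4.1667, t(state 5) = 3.4722.
Expected steps from state 5 to state 3: 3.4722.

3.4722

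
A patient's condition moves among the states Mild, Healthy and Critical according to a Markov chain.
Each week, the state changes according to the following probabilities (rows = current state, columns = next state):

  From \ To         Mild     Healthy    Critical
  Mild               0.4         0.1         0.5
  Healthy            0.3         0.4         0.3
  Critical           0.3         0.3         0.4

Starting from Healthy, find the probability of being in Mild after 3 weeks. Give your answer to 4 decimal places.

0.3330

Propagate the distribution vector 3 weeks from Healthy.
After 0 weeks: (0.0000, 1.0000, 0.0000)
After 1 week: (0.3000, 0.4000, 0.3000)
After 2 weeks: (0.3300, 0.2800, 0.3900)
After 3 weeks: (0.3330, 0.2620, 0.4050)
P(in Mild after 3 weeks) = 0.3330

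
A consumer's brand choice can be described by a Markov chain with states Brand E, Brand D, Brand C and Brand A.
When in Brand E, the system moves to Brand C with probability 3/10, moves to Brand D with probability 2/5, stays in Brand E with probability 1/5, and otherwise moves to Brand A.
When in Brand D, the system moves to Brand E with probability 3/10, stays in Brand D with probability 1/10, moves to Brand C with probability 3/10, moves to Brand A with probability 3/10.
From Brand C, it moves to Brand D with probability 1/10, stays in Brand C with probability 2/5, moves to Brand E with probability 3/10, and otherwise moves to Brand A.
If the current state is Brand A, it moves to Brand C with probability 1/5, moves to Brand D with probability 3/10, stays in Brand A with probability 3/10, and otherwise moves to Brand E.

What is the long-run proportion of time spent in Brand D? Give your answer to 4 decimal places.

0.2196

Let the stationary distribution be π with π = πP and π_1 + π_2 + π_3 + π_4 = 1.
π_1 = 0.2·π_1 + 0.3·π_2 + 0.3·π_3 + 0.2·π_4
π_2 = 0.4·π_1 + 0.1·π_2 + 0.1·π_3 + 0.3·π_4
π_3 = 0.3·π_1 + 0.3·π_2 + 0.4·π_3 + 0.2·π_4
Solving with the normalization constraint gives π = (0.2529, 0.2196, 0.3091, 0.2185).
So the stationary probability of Brand D is 0.2196.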